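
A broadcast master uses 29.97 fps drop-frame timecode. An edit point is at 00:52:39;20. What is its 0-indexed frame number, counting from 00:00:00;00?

Complete 10-minute blocks: 5, each 17982 frames → 89910.
Remaining 2 whole minutes in the current block: 1800 + 1 × 1798 = 3598 frames.
Within the current minute: 39 × 30 + 20 − 2 = 1188 (labels ;00/;01 skipped at this minute). Total = 89910 + 3598 + 1188 = 94696.

94696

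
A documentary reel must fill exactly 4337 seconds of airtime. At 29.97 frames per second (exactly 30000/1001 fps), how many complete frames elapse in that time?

129980 frames

Frames = 4337 × 30000/1001 = 130110000/1001 ≈ 129980.0200.
Complete frames: 129980.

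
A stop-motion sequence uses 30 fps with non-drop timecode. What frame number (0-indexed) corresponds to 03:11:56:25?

Total seconds to the label: (3 × 3600 + 11 × 60 + 56) = 11516.
Frame index = 11516 × 30 + 25 = 345505.

345505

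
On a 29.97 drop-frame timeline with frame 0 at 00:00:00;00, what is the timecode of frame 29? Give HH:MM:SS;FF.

00:00:00;29

Each 10-minute DF block holds 10 × 60 × 30 − 9 × 2 = 17982 frames. 29 ÷ 17982 → 0 full blocks, remainder 29.
Within the partial block the first minute is 1800 frames and each further minute 1798, so 0 further minute boundaries passed. Total skipped labels = 18 × 0 + 2 × 0 = 0.
Non-drop label index = 29 + 0 = 29; at 30 labels/s that is 00:00:00:29, i.e. DF 00:00:00;29.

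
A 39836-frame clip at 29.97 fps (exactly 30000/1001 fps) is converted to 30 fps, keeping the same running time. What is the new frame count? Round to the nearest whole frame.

39876 frames

Frames at target rate = 39836 × (30) / (30000/1001) = 9968959/250 ≈ 39875.836.
Nearest whole frame: 39876.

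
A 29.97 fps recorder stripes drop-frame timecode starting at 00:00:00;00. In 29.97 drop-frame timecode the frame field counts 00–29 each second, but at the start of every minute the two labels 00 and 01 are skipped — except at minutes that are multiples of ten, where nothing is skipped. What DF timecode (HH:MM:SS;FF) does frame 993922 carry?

Ten DF minutes hold 17982 frames, so frame 993922 lies in block 55 (frames 989010–1006991) with 4912 frames into that block.
The block's first minute is 1800 frames and the rest 1798 each; 4912 frames reaches minute 2, so 55 × 18 + 2 × 2 = 994 labels have been skipped so far.
Adding those back, label number 993922 + 994 = 994916 at 30 labels/s is 33163 s + 26 f = 9 h 12 min 43 s frame 26, i.e. 09:12:43;26.

09:12:43;26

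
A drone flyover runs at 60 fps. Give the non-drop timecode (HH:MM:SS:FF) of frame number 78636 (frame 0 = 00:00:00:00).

78636 ÷ 60 = 1310 full seconds, remainder 36 frames.
1310 s = 0 h 21 min 50 s.
Timecode: 00:21:50:36.

00:21:50:36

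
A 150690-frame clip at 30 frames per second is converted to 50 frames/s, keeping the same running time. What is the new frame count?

251150 frames

Target frames = source frames × (target rate / source rate) = 150690 × (50)/(30) = 150690 × 5/3 = 251150.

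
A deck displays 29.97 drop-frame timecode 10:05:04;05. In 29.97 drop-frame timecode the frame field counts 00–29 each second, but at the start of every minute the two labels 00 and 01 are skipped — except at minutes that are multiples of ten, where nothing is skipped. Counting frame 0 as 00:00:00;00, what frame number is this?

1088035

Complete 10-minute blocks: 60, each 17982 frames → 1078920.
Remaining 5 whole minutes in the current block: 1800 + 4 × 1798 = 8992 frames.
Within the current minute: 4 × 30 + 5 − 2 = 123 (labels ;00/;01 skipped at this minute). Total = 1078920 + 8992 + 123 = 1088035.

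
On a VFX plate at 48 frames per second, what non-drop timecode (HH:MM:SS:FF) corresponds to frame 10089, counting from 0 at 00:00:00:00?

00:03:30:09

10089 ÷ 48 = 210 full seconds, remainder 9 frames.
210 s = 0 h 3 min 30 s.
Timecode: 00:03:30:09.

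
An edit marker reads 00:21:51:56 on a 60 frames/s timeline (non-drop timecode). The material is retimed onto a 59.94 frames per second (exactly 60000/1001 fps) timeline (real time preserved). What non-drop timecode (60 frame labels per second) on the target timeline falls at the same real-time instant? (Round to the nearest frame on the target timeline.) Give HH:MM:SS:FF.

00:21:50:37

Source frame index: (0×3600 + 21×60 + 51) × 60 + 56 = 78716.
Real time: 78716 / (60) = 19679/15 s.
Target frame: (19679/15) × (60000/1001) = 7156000/91 ≈ 78637.363 → 78637.
At 60 labels/s: frame 78637 → 00:21:50:37.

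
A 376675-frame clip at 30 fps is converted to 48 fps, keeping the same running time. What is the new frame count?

602680 frames

Target frames = source frames × (target rate / source rate) = 376675 × (48)/(30) = 376675 × 8/5 = 602680.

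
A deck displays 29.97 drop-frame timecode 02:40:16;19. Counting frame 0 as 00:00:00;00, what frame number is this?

Complete 10-minute blocks: 16, each 17982 frames → 287712.
Remaining 0 whole minutes in the current block: 0 frames.
Within the current minute: 16 × 30 + 19 = 499. Total = 287712 + 0 + 499 = 288211.

288211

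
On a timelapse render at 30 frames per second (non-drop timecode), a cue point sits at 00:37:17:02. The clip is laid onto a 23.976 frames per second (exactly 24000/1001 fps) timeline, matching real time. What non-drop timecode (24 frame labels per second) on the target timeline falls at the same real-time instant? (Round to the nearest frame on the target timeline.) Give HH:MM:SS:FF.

00:37:14:20

Source frame index: (0×3600 + 37×60 + 17) × 30 + 2 = 67112.
Real time: 67112 / (30) = 33556/15 s.
Target frame: (33556/15) × (24000/1001) = 53689600/1001 ≈ 53635.964 → 53636.
At 24 labels/s: frame 53636 → 00:37:14:20.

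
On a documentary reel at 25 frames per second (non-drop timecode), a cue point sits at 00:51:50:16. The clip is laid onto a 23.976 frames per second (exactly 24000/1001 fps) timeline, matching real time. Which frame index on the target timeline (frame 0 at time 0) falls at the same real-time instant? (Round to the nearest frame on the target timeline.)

Source frame index: (0×3600 + 51×60 + 50) × 25 + 16 = 77766.
Real time: 77766 / (25) = 77766/25 s.
Target frame: (77766/25) × (24000/1001) = 5742720/77 ≈ 74580.779 → 74581.

frame 74581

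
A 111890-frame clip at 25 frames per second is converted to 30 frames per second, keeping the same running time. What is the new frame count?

134268 frames

Target frames = source frames × (target rate / source rate) = 111890 × (30)/(25) = 111890 × 6/5 = 134268.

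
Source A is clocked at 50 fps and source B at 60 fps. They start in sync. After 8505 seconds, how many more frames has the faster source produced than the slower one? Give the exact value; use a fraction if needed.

A emits 50 × 8505 = 425250 frames; B emits 60 × 8505 = 510300.
Difference = 85050 frames; B is ahead of A.

85050 frames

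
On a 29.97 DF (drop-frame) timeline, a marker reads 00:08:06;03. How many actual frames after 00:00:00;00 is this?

Complete 10-minute blocks: 0, each 17982 frames → 0.
Remaining 8 whole minutes in the current block: 1800 + 7 × 1798 = 14386 frames.
Within the current minute: 6 × 30 + 3 − 2 = 181 (labels ;00/;01 skipped at this minute). Total = 0 + 14386 + 181 = 14567.

14567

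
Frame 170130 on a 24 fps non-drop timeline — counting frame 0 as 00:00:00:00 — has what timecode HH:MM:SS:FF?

170130 ÷ 24 = 7088 full seconds, remainder 18 frames.
7088 s = 1 h 58 min 8 s.
Timecode: 01:58:08:18.

01:58:08:18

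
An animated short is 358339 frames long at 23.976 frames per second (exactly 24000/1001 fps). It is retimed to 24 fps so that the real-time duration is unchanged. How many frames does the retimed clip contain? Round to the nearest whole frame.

358697 frames

Frames at target rate = 358339 × (24) / (24000/1001) = 358697339/1000 ≈ 358697.339.
Nearest whole frame: 358697.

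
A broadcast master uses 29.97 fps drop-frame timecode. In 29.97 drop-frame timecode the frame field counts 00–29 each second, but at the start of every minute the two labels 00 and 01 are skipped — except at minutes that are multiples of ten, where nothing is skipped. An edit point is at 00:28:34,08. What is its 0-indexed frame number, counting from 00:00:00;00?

51376

Complete 10-minute blocks: 2, each 17982 frames → 35964.
Remaining 8 whole minutes in the current block: 1800 + 7 × 1798 = 14386 frames.
Within the current minute: 34 × 30 + 8 − 2 = 1026 (labels ;00/;01 skipped at this minute). Total = 35964 + 14386 + 1026 = 51376.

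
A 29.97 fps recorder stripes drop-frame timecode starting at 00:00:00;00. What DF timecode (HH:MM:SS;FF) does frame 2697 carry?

00:01:29;29

Ten DF minutes hold 17982 frames, so frame 2697 lies in block 0 (frames 0–17981) with 2697 frames into that block.
The block's first minute is 1800 frames and the rest 1798 each; 2697 frames reaches minute 1, so 0 × 18 + 1 × 2 = 2 labels have been skipped so far.
Adding those back, label number 2697 + 2 = 2699 at 30 labels/s is 89 s + 29 f = 0 h 1 min 29 s frame 29, i.e. 00:01:29;29.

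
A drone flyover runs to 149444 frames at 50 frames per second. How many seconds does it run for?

2988.88 seconds

Running time = 149444 / (50) = 2988.88 s.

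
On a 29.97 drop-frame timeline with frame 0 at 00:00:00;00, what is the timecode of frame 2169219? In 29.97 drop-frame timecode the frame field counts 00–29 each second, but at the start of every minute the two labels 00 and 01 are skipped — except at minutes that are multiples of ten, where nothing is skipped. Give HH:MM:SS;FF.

20:06:19;21

Ten DF minutes hold 17982 frames, so frame 2169219 lies in block 120 (frames 2157840–2175821) with 11379 frames into that block.
The block's first minute is 1800 frames and the rest 1798 each; 11379 frames reaches minute 6, so 120 × 18 + 6 × 2 = 2172 labels have been skipped so far.
Adding those back, label number 2169219 + 2172 = 2171391 at 30 labels/s is 72379 s + 21 f = 20 h 6 min 19 s frame 21, i.e. 20:06:19;21.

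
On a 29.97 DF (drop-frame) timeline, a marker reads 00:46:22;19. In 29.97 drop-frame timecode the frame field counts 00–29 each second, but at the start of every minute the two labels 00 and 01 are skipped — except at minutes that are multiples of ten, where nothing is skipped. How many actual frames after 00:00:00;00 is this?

As if non-drop at 30 labels/s: (0 × 3600 + 46 × 60 + 22) × 30 + 19 = 83479.
Minute boundaries passed: 46; those not divisible by 10: 46 − 4 = 42; dropped labels = 2 × 42 = 84.
Actual frame index = 83479 − 84 = 83395.

83395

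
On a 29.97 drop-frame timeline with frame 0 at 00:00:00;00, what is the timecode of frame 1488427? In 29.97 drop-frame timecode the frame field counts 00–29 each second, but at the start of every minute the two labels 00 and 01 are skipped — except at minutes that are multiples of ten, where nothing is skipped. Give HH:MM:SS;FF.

Each 10-minute DF block holds 10 × 60 × 30 − 9 × 2 = 17982 frames. 1488427 ÷ 17982 → 82 full blocks, remainder 13903.
Within the partial block the first minute is 1800 frames and each further minute 1798, so 7 further minute boundaries passed. Total skipped labels = 18 × 82 + 2 × 7 = 1490.
Non-drop label index = 1488427 + 1490 = 1489917; at 30 labels/s that is 13:47:43:27, i.e. DF 13:47:43;27.

13:47:43;27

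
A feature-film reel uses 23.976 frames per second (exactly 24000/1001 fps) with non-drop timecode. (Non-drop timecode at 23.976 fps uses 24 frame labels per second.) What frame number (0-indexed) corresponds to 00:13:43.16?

Total seconds to the label: (0 × 3600 + 13 × 60 + 43) = 823.
Frame index = 823 × 24 + 16 = 19768.

19768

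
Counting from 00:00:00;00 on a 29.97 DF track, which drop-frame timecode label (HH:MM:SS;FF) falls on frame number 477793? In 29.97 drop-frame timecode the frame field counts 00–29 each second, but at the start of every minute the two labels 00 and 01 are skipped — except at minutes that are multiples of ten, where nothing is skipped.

Ten DF minutes hold 17982 frames, so frame 477793 lies in block 26 (frames 467532–485513) with 10261 frames into that block.
The block's first minute is 1800 frames and the rest 1798 each; 10261 frames reaches minute 5, so 26 × 18 + 5 × 2 = 478 labels have been skipped so far.
Adding those back, label number 477793 + 478 = 478271 at 30 labels/s is 15942 s + 11 f = 4 h 25 min 42 s frame 11, i.e. 04:25:42;11.

04:25:42;11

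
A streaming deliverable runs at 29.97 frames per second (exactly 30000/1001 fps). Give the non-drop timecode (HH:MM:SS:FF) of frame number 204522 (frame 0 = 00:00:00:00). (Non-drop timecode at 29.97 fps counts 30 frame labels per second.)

01:53:37:12

204522 ÷ 30 = 6817 full seconds, remainder 12 frames.
6817 s = 1 h 53 min 37 s.
Timecode: 01:53:37:12.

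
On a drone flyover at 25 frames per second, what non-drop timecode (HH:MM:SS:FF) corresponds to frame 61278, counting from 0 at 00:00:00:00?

61278 ÷ 25 = 2451 full seconds, remainder 3 frames.
2451 s = 0 h 40 min 51 s.
Timecode: 00:40:51:03.

00:40:51:03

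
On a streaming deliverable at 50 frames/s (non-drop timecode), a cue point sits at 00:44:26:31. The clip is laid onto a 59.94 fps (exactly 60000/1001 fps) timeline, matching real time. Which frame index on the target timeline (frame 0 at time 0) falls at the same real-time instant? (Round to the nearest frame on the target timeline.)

frame 159837

Source frame index: (0×3600 + 44×60 + 26) × 50 + 31 = 133331.
Real time: 133331 / (50) = 133331/50 s.
Target frame: (133331/50) × (60000/1001) = 14545200/91 ≈ 159837.363 → 159837.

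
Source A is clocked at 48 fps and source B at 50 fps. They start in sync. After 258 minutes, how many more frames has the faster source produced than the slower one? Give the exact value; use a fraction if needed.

30960 frames

258 min = 15480 s.
A emits 48 × 15480 = 743040 frames; B emits 50 × 15480 = 774000.
Difference = 30960 frames; B is ahead of A.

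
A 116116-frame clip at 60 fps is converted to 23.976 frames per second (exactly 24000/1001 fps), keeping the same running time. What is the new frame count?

Target frames = source frames × (target rate / source rate) = 116116 × (24000/1001)/(60) = 116116 × 400/1001 = 46400.

46400 frames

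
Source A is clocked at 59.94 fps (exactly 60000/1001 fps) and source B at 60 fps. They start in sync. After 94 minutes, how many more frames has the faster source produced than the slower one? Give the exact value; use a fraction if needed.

94 min = 5640 s.
A emits 60000/1001 × 5640 = 338400000/1001 frames; B emits 60 × 5640 = 338400.
Difference = 338400/1001 frames (≈ 338.0619); B is ahead of A.

338400/1001 frames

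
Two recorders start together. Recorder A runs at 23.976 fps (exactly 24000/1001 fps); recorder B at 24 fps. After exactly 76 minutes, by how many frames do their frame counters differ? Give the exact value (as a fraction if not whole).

109440/1001 frames

76 min = 4560 s.
A emits 24000/1001 × 4560 = 109440000/1001 frames; B emits 24 × 4560 = 109440.
Difference = 109440/1001 frames (≈ 109.3307); B is ahead of A.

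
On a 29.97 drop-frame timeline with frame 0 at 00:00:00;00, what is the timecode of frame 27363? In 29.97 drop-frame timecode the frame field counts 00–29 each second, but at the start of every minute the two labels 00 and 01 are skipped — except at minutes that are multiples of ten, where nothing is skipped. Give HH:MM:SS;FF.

Ten DF minutes hold 17982 frames, so frame 27363 lies in block 1 (frames 17982–35963) with 9381 frames into that block.
The block's first minute is 1800 frames and the rest 1798 each; 9381 frames reaches minute 5, so 1 × 18 + 5 × 2 = 28 labels have been skipped so far.
Adding those back, label number 27363 + 28 = 27391 at 30 labels/s is 913 s + 1 f = 0 h 15 min 13 s frame 1, i.e. 00:15:13;01.

00:15:13;01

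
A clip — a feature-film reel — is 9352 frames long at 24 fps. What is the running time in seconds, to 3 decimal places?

389.667 seconds

Running time = 9352 × 1/24 = 1169/3 s ≈ 389.667 s.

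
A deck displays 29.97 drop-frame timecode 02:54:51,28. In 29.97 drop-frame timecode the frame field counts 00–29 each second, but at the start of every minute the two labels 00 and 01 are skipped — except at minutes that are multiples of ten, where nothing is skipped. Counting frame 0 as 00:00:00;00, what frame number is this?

As if non-drop at 30 labels/s: (2 × 3600 + 54 × 60 + 51) × 30 + 28 = 314758.
Minute boundaries passed: 174; those not divisible by 10: 174 − 17 = 157; dropped labels = 2 × 157 = 314.
Actual frame index = 314758 − 314 = 314444.

314444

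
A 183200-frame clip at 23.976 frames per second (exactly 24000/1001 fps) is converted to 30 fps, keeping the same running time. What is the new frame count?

Target frames = source frames × (target rate / source rate) = 183200 × (30)/(24000/1001) = 183200 × 1001/800 = 229229.

229229 frames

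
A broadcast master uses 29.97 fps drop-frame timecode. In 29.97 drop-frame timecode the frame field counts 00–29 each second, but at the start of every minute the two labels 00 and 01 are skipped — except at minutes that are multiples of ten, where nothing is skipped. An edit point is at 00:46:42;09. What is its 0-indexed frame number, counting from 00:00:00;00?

As if non-drop at 30 labels/s: (0 × 3600 + 46 × 60 + 42) × 30 + 9 = 84069.
Minute boundaries passed: 46; those not divisible by 10: 46 − 4 = 42; dropped labels = 2 × 42 = 84.
Actual frame index = 84069 − 84 = 83985.

83985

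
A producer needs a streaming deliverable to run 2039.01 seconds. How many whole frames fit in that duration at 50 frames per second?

Frames = 2039.01 × 50 = 203901/2 ≈ 101950.5000.
Complete frames: 101950.

101950 frames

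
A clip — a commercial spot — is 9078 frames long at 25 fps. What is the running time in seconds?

363.12 seconds

Running time = 9078 / (25) = 363.12 s.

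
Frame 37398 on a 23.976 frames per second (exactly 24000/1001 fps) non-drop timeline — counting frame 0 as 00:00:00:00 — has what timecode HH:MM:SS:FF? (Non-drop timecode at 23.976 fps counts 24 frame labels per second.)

37398 ÷ 24 = 1558 full seconds, remainder 6 frames.
1558 s = 0 h 25 min 58 s.
Timecode: 00:25:58:06.

00:25:58:06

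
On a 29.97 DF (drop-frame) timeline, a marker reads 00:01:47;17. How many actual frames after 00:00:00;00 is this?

As if non-drop at 30 labels/s: (0 × 3600 + 1 × 60 + 47) × 30 + 17 = 3227.
Minute boundaries passed: 1; those not divisible by 10: 1 − 0 = 1; dropped labels = 2 × 1 = 2.
Actual frame index = 3227 − 2 = 3225.

3225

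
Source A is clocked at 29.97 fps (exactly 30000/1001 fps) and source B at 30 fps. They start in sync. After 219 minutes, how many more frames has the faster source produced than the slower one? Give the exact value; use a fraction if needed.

394200/1001 frames

219 min = 13140 s.
A emits 30000/1001 × 13140 = 394200000/1001 frames; B emits 30 × 13140 = 394200.
Difference = 394200/1001 frames (≈ 393.8062); B is ahead of A.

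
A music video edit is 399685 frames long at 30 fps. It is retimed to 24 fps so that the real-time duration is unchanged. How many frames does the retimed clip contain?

Target frames = source frames × (target rate / source rate) = 399685 × (24)/(30) = 399685 × 4/5 = 319748.

319748 frames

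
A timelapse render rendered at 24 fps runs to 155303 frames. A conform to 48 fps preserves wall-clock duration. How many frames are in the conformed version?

310606 frames

Target frames = source frames × (target rate / source rate) = 155303 × (48)/(24) = 155303 × 2 = 310606.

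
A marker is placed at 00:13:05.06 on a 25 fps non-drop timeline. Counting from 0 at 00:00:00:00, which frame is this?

Total seconds to the label: (0 × 3600 + 13 × 60 + 5) = 785.
Frame index = 785 × 25 + 6 = 19631.

frame 19631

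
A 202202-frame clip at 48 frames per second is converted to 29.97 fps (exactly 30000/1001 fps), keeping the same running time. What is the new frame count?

Target frames = source frames × (target rate / source rate) = 202202 × (30000/1001)/(48) = 202202 × 625/1001 = 126250.

126250 frames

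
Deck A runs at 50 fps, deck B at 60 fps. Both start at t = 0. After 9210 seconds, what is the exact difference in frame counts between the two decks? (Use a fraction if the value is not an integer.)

A emits 50 × 9210 = 460500 frames; B emits 60 × 9210 = 552600.
Difference = 92100 frames; B is ahead of A.

92100 frames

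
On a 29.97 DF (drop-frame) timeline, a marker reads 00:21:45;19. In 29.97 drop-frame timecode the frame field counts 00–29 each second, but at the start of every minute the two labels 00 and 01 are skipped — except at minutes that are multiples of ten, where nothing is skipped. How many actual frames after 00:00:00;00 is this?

As if non-drop at 30 labels/s: (0 × 3600 + 21 × 60 + 45) × 30 + 19 = 39169.
Minute boundaries passed: 21; those not divisible by 10: 21 − 2 = 19; dropped labels = 2 × 19 = 38.
Actual frame index = 39169 − 38 = 39131.

39131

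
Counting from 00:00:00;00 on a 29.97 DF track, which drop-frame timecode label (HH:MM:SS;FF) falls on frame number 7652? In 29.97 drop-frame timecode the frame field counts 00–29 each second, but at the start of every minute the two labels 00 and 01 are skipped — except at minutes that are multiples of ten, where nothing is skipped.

00:04:15;10

Each 10-minute DF block holds 10 × 60 × 30 − 9 × 2 = 17982 frames. 7652 ÷ 17982 → 0 full blocks, remainder 7652.
Within the partial block the first minute is 1800 frames and each further minute 1798, so 4 further minute boundaries passed. Total skipped labels = 18 × 0 + 2 × 4 = 8.
Non-drop label index = 7652 + 8 = 7660; at 30 labels/s that is 00:04:15:10, i.e. DF 00:04:15;10.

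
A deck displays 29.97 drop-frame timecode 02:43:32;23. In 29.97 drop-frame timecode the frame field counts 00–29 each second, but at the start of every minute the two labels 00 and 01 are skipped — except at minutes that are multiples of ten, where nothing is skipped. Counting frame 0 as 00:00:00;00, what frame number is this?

294089

Complete 10-minute blocks: 16, each 17982 frames → 287712.
Remaining 3 whole minutes in the current block: 1800 + 2 × 1798 = 5396 frames.
Within the current minute: 32 × 30 + 23 − 2 = 981 (labels ;00/;01 skipped at this minute). Total = 287712 + 5396 + 981 = 294089.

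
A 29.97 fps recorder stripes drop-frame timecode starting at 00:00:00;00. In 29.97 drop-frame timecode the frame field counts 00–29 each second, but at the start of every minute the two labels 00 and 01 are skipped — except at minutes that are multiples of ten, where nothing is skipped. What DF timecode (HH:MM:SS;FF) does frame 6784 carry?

Ten DF minutes hold 17982 frames, so frame 6784 lies in block 0 (frames 0–17981) with 6784 frames into that block.
The block's first minute is 1800 frames and the rest 1798 each; 6784 frames reaches minute 3, so 0 × 18 + 3 × 2 = 6 labels have been skipped so far.
Adding those back, label number 6784 + 6 = 6790 at 30 labels/s is 226 s + 10 f = 0 h 3 min 46 s frame 10, i.e. 00:03:46;10.

00:03:46;10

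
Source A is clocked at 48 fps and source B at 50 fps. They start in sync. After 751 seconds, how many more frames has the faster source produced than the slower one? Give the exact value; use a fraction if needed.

1502 frames

A emits 48 × 751 = 36048 frames; B emits 50 × 751 = 37550.
Difference = 1502 frames; B is ahead of A.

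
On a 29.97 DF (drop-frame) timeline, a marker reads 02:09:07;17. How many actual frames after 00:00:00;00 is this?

As if non-drop at 30 labels/s: (2 × 3600 + 9 × 60 + 7) × 30 + 17 = 232427.
Minute boundaries passed: 129; those not divisible by 10: 129 − 12 = 117; dropped labels = 2 × 117 = 234.
Actual frame index = 232427 − 234 = 232193.

232193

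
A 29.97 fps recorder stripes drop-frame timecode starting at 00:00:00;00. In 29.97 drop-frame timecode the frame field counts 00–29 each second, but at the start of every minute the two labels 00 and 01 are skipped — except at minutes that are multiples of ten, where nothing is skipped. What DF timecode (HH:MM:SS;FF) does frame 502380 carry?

04:39:22;24

Ten DF minutes hold 17982 frames, so frame 502380 lies in block 27 (frames 485514–503495) with 16866 frames into that block.
The block's first minute is 1800 frames and the rest 1798 each; 16866 frames reaches minute 9, so 27 × 18 + 9 × 2 = 504 labels have been skipped so far.
Adding those back, label number 502380 + 504 = 502884 at 30 labels/s is 16762 s + 24 f = 4 h 39 min 22 s frame 24, i.e. 04:39:22;24.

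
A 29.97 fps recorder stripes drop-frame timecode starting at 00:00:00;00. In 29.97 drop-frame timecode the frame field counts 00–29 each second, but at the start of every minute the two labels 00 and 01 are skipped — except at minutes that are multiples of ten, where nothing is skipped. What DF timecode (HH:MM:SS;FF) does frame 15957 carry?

00:08:52;13

Ten DF minutes hold 17982 frames, so frame 15957 lies in block 0 (frames 0–17981) with 15957 frames into that block.
The block's first minute is 1800 frames and the rest 1798 each; 15957 frames reaches minute 8, so 0 × 18 + 8 × 2 = 16 labels have been skipped so far.
Adding those back, label number 15957 + 16 = 15973 at 30 labels/s is 532 s + 13 f = 0 h 8 min 52 s frame 13, i.e. 00:08:52;13.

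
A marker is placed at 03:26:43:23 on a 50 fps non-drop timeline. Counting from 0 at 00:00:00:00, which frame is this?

frame 620173

Total seconds to the label: (3 × 3600 + 26 × 60 + 43) = 12403.
Frame index = 12403 × 50 + 23 = 620173.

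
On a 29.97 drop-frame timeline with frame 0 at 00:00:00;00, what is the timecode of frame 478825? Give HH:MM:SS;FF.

04:26:16;25

Ten DF minutes hold 17982 frames, so frame 478825 lies in block 26 (frames 467532–485513) with 11293 frames into that block.
The block's first minute is 1800 frames and the rest 1798 each; 11293 frames reaches minute 6, so 26 × 18 + 6 × 2 = 480 labels have been skipped so far.
Adding those back, label number 478825 + 480 = 479305 at 30 labels/s is 15976 s + 25 f = 4 h 26 min 16 s frame 25, i.e. 04:26:16;25.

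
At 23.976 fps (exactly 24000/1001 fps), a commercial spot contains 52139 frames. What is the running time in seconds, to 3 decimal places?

2174.631 seconds

Running time = 52139 × 1001/24000 = 52191139/24000 s ≈ 2174.631 s.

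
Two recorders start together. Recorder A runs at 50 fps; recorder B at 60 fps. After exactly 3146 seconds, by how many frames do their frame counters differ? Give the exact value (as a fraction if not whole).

A emits 50 × 3146 = 157300 frames; B emits 60 × 3146 = 188760.
Difference = 31460 frames; B is ahead of A.

31460 frames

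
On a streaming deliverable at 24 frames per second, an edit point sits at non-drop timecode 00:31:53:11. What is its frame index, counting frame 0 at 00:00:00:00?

45923

Total seconds to the label: (0 × 3600 + 31 × 60 + 53) = 1913.
Frame index = 1913 × 24 + 11 = 45923.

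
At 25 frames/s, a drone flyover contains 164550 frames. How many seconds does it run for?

6582 seconds

Running time = 164550 / (25) = 6582 s.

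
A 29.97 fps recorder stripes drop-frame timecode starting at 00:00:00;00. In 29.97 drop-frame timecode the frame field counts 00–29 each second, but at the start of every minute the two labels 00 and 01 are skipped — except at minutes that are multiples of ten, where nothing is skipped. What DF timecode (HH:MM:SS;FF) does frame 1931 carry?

00:01:04;13

Each 10-minute DF block holds 10 × 60 × 30 − 9 × 2 = 17982 frames. 1931 ÷ 17982 → 0 full blocks, remainder 1931.
Within the partial block the first minute is 1800 frames and each further minute 1798, so 1 further minute boundary passed. Total skipped labels = 18 × 0 + 2 × 1 = 2.
Non-drop label index = 1931 + 2 = 1933; at 30 labels/s that is 00:01:04:13, i.e. DF 00:01:04;13.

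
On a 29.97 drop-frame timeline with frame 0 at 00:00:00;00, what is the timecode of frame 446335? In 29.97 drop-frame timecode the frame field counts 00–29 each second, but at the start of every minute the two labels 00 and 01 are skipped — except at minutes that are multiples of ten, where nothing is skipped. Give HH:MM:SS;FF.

04:08:12;23

Ten DF minutes hold 17982 frames, so frame 446335 lies in block 24 (frames 431568–449549) with 14767 frames into that block.
The block's first minute is 1800 frames and the rest 1798 each; 14767 frames reaches minute 8, so 24 × 18 + 8 × 2 = 448 labels have been skipped so far.
Adding those back, label number 446335 + 448 = 446783 at 30 labels/s is 14892 s + 23 f = 4 h 8 min 12 s frame 23, i.e. 04:08:12;23.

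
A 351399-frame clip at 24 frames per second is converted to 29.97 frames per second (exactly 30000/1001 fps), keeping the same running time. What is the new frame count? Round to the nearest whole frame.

Frames at target rate = 351399 × (30000/1001) / (24) = 439248750/1001 ≈ 438809.940.
Nearest whole frame: 438810.

438810 frames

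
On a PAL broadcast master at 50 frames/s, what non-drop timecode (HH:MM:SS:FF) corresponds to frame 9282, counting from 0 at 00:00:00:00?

9282 ÷ 50 = 185 full seconds, remainder 32 frames.
185 s = 0 h 3 min 5 s.
Timecode: 00:03:05:32.

00:03:05:32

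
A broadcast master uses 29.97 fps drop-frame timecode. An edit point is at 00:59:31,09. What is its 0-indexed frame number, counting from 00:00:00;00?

107031

As if non-drop at 30 labels/s: (0 × 3600 + 59 × 60 + 31) × 30 + 9 = 107139.
Minute boundaries passed: 59; those not divisible by 10: 59 − 5 = 54; dropped labels = 2 × 54 = 108.
Actual frame index = 107139 − 108 = 107031.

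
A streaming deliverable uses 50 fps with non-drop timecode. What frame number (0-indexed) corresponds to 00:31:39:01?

Total seconds to the label: (0 × 3600 + 31 × 60 + 39) = 1899.
Frame index = 1899 × 50 + 1 = 94951.

frame 94951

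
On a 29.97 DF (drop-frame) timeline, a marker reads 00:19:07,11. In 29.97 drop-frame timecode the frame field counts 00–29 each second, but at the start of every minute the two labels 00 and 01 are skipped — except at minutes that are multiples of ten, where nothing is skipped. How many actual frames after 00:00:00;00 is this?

As if non-drop at 30 labels/s: (0 × 3600 + 19 × 60 + 7) × 30 + 11 = 34421.
Minute boundaries passed: 19; those not divisible by 10: 19 − 1 = 18; dropped labels = 2 × 18 = 36.
Actual frame index = 34421 − 36 = 34385.

34385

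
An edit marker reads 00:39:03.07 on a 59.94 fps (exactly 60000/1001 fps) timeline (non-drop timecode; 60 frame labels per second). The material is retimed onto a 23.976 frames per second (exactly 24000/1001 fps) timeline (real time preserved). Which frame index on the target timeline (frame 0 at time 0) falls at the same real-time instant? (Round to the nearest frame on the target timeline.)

frame 56235

Source frame index: (0×3600 + 39×60 + 3) × 60 + 7 = 140587.
Real time: 140587 / (60000/1001) = 140727587/60000 s.
Target frame: (140727587/60000) × (24000/1001) = 281174/5 ≈ 56234.800 → 56235.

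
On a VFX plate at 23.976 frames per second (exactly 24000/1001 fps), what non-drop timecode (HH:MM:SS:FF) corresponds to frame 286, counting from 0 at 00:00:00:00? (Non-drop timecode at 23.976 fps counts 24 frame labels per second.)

286 ÷ 24 = 11 full seconds, remainder 22 frames.
11 s = 0 h 0 min 11 s.
Timecode: 00:00:11:22.

00:00:11:22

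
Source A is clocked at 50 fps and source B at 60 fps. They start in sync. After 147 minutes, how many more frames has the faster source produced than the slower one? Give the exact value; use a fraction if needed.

147 min = 8820 s.
A emits 50 × 8820 = 441000 frames; B emits 60 × 8820 = 529200.
Difference = 88200 frames; B is ahead of A.

88200 frames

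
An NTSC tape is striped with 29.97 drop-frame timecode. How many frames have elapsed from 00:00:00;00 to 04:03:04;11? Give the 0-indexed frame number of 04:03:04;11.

437093

Complete 10-minute blocks: 24, each 17982 frames → 431568.
Remaining 3 whole minutes in the current block: 1800 + 2 × 1798 = 5396 frames.
Within the current minute: 4 × 30 + 11 − 2 = 129 (labels ;00/;01 skipped at this minute). Total = 431568 + 5396 + 129 = 437093.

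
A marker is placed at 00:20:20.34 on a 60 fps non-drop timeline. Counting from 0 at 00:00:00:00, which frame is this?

73234

Total seconds to the label: (0 × 3600 + 20 × 60 + 20) = 1220.
Frame index = 1220 × 60 + 34 = 73234.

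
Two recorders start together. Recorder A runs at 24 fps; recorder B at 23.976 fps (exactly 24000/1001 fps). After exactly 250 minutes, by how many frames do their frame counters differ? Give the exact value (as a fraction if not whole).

360000/1001 frames

250 min = 15000 s.
A emits 24 × 15000 = 360000 frames; B emits 24000/1001 × 15000 = 360000000/1001.
Difference = 360000/1001 frames (≈ 359.6404); B is behind A.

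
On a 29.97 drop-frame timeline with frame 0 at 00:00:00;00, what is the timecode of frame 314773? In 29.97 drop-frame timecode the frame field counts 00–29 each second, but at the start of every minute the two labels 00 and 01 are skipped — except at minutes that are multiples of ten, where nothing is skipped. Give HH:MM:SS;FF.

Each 10-minute DF block holds 10 × 60 × 30 − 9 × 2 = 17982 frames. 314773 ÷ 17982 → 17 full blocks, remainder 9079.
Within the partial block the first minute is 1800 frames and each further minute 1798, so 5 further minute boundaries passed. Total skipped labels = 18 × 17 + 2 × 5 = 316.
Non-drop label index = 314773 + 316 = 315089; at 30 labels/s that is 02:55:02:29, i.e. DF 02:55:02;29.

02:55:02;29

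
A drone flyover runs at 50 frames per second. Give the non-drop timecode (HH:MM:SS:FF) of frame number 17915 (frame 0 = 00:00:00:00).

00:05:58:15

17915 ÷ 50 = 358 full seconds, remainder 15 frames.
358 s = 0 h 5 min 58 s.
Timecode: 00:05:58:15.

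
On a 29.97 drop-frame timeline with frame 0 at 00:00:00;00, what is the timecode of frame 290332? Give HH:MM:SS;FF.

02:41:27;12

Each 10-minute DF block holds 10 × 60 × 30 − 9 × 2 = 17982 frames. 290332 ÷ 17982 → 16 full blocks, remainder 2620.
Within the partial block the first minute is 1800 frames and each further minute 1798, so 1 further minute boundary passed. Total skipped labels = 18 × 16 + 2 × 1 = 290.
Non-drop label index = 290332 + 290 = 290622; at 30 labels/s that is 02:41:27:12, i.e. DF 02:41:27;12.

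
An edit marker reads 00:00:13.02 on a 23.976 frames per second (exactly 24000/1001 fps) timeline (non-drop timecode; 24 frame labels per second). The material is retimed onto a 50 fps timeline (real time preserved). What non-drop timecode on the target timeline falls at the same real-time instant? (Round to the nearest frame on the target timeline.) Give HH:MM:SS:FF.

Source frame index: (0×3600 + 0×60 + 13) × 24 + 2 = 314.
Real time: 314 / (24000/1001) = 157157/12000 s.
Target frame: (157157/12000) × (50) = 157157/240 ≈ 654.821 → 655.
At 50 labels/s: frame 655 → 00:00:13:05.

00:00:13:05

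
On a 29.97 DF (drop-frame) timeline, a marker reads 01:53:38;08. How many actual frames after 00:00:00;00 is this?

204344

Complete 10-minute blocks: 11, each 17982 frames → 197802.
Remaining 3 whole minutes in the current block: 1800 + 2 × 1798 = 5396 frames.
Within the current minute: 38 × 30 + 8 − 2 = 1146 (labels ;00/;01 skipped at this minute). Total = 197802 + 5396 + 1146 = 204344.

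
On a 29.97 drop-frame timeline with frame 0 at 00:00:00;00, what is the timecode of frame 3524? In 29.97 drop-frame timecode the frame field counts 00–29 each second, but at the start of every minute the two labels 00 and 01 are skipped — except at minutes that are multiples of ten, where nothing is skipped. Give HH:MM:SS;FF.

00:01:57;16

Each 10-minute DF block holds 10 × 60 × 30 − 9 × 2 = 17982 frames. 3524 ÷ 17982 → 0 full blocks, remainder 3524.
Within the partial block the first minute is 1800 frames and each further minute 1798, so 1 further minute boundary passed. Total skipped labels = 18 × 0 + 2 × 1 = 2.
Non-drop label index = 3524 + 2 = 3526; at 30 labels/s that is 00:01:57:16, i.e. DF 00:01:57;16.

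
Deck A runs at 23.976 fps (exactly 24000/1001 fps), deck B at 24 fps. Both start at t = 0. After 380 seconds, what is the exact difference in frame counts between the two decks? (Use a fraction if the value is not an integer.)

A emits 24000/1001 × 380 = 9120000/1001 frames; B emits 24 × 380 = 9120.
Difference = 9120/1001 frames (≈ 9.1109); B is ahead of A.

9120/1001 frames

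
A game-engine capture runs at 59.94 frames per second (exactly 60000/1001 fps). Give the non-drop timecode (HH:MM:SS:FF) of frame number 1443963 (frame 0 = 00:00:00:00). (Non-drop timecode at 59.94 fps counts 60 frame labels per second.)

06:41:06:03

1443963 ÷ 60 = 24066 full seconds, remainder 3 frames.
24066 s = 6 h 41 min 6 s.
Timecode: 06:41:06:03.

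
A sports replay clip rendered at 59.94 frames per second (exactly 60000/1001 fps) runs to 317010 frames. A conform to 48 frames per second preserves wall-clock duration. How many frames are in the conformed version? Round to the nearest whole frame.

253862 frames

Frames at target rate = 317010 × (48) / (60000/1001) = 31732701/125 ≈ 253861.608.
Nearest whole frame: 253862.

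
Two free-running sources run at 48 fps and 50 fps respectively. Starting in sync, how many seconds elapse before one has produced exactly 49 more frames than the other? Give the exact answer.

The gap grows by |50 − 48| = 2 frames per second.
Time for a 49-frame gap: 49 ÷ (2) = 24.5 s.

24.5 seconds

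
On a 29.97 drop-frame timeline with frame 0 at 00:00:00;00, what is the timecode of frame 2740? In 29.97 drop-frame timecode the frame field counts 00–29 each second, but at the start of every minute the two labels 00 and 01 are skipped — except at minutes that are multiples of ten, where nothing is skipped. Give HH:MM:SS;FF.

00:01:31;12

Ten DF minutes hold 17982 frames, so frame 2740 lies in block 0 (frames 0–17981) with 2740 frames into that block.
The block's first minute is 1800 frames and the rest 1798 each; 2740 frames reaches minute 1, so 0 × 18 + 1 × 2 = 2 labels have been skipped so far.
Adding those back, label number 2740 + 2 = 2742 at 30 labels/s is 91 s + 12 f = 0 h 1 min 31 s frame 12, i.e. 00:01:31;12.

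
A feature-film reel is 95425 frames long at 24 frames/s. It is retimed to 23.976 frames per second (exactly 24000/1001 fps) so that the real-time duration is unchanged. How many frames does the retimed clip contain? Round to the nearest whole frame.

Frames at target rate = 95425 × (24000/1001) / (24) = 8675000/91 ≈ 95329.670.
Nearest whole frame: 95330.

95330 frames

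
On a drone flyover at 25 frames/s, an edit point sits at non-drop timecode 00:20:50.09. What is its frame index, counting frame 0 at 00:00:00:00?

31259

Total seconds to the label: (0 × 3600 + 20 × 60 + 50) = 1250.
Frame index = 1250 × 25 + 9 = 31259.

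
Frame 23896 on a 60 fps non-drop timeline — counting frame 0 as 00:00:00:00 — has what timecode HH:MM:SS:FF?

00:06:38:16

23896 ÷ 60 = 398 full seconds, remainder 16 frames.
398 s = 0 h 6 min 38 s.
Timecode: 00:06:38:16.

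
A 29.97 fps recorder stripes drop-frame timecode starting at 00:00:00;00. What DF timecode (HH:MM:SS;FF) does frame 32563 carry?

00:18:06;17

Ten DF minutes hold 17982 frames, so frame 32563 lies in block 1 (frames 17982–35963) with 14581 frames into that block.
The block's first minute is 1800 frames and the rest 1798 each; 14581 frames reaches minute 8, so 1 × 18 + 8 × 2 = 34 labels have been skipped so far.
Adding those back, label number 32563 + 34 = 32597 at 30 labels/s is 1086 s + 17 f = 0 h 18 min 6 s frame 17, i.e. 00:18:06;17.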